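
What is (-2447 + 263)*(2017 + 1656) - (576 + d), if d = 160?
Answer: -8022568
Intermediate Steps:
(-2447 + 263)*(2017 + 1656) - (576 + d) = (-2447 + 263)*(2017 + 1656) - (576 + 160) = -2184*3673 - 1*736 = -8021832 - 736 = -8022568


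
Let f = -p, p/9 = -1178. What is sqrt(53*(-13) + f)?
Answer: sqrt(9913) ≈ 99.564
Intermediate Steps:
p = -10602 (p = 9*(-1178) = -10602)
f = 10602 (f = -1*(-10602) = 10602)
sqrt(53*(-13) + f) = sqrt(53*(-13) + 10602) = sqrt(-689 + 10602) = sqrt(9913)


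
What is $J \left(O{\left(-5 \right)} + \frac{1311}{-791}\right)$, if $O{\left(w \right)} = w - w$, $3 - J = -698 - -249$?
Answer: $- \frac{5244}{7} \approx -749.14$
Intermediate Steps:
$J = 452$ ($J = 3 - \left(-698 - -249\right) = 3 - \left(-698 + 249\right) = 3 - -449 = 3 + 449 = 452$)
$O{\left(w \right)} = 0$
$J \left(O{\left(-5 \right)} + \frac{1311}{-791}\right) = 452 \left(0 + \frac{1311}{-791}\right) = 452 \left(0 + 1311 \left(- \frac{1}{791}\right)\right) = 452 \left(0 - \frac{1311}{791}\right) = 452 \left(- \frac{1311}{791}\right) = - \frac{5244}{7}$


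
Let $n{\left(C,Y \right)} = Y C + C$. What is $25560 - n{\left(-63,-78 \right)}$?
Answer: $20709$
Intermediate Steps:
$n{\left(C,Y \right)} = C + C Y$ ($n{\left(C,Y \right)} = C Y + C = C + C Y$)
$25560 - n{\left(-63,-78 \right)} = 25560 - - 63 \left(1 - 78\right) = 25560 - \left(-63\right) \left(-77\right) = 25560 - 4851 = 20709$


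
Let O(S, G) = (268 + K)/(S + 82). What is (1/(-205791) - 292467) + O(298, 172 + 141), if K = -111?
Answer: -22871056722053/78200580 ≈ -2.9247e+5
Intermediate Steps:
O(S, G) = 157/(82 + S) (O(S, G) = (268 - 111)/(S + 82) = 157/(82 + S))
(1/(-205791) - 292467) + O(298, 172 + 141) = (1/(-205791) - 292467) + 157/(82 + 298) = (-1/205791 - 292467) + 157/380 = -60187076398/205791 + 157*(1/380) = -60187076398/205791 + 157/380 = -22871056722053/78200580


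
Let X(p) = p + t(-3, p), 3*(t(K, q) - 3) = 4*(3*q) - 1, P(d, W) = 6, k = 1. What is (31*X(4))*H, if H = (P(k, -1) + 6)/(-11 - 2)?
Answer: -8432/13 ≈ -648.62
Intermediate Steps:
t(K, q) = 8/3 + 4*q (t(K, q) = 3 + (4*(3*q) - 1)/3 = 3 + (12*q - 1)/3 = 3 + (-1 + 12*q)/3 = 3 + (-⅓ + 4*q) = 8/3 + 4*q)
H = -12/13 (H = (6 + 6)/(-11 - 2) = 12/(-13) = 12*(-1/13) = -12/13 ≈ -0.92308)
X(p) = 8/3 + 5*p (X(p) = p + (8/3 + 4*p) = 8/3 + 5*p)
(31*X(4))*H = (31*(8/3 + 5*4))*(-12/13) = (31*(8/3 + 20))*(-12/13) = (31*(68/3))*(-12/13) = (2108/3)*(-12/13) = -8432/13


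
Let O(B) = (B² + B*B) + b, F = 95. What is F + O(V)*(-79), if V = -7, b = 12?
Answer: -8595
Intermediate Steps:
O(B) = 12 + 2*B² (O(B) = (B² + B*B) + 12 = (B² + B²) + 12 = 2*B² + 12 = 12 + 2*B²)
F + O(V)*(-79) = 95 + (12 + 2*(-7)²)*(-79) = 95 + (12 + 2*49)*(-79) = 95 + (12 + 98)*(-79) = 95 + 110*(-79) = 95 - 8690 = -8595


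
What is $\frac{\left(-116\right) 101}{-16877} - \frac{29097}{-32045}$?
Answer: $\frac{866509289}{540823465} \approx 1.6022$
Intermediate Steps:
$\frac{\left(-116\right) 101}{-16877} - \frac{29097}{-32045} = \left(-11716\right) \left(- \frac{1}{16877}\right) - - \frac{29097}{32045} = \frac{11716}{16877} + \frac{29097}{32045} = \frac{866509289}{540823465}$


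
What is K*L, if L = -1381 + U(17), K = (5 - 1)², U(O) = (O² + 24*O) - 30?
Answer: -11424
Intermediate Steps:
U(O) = -30 + O² + 24*O
K = 16 (K = 4² = 16)
L = -714 (L = -1381 + (-30 + 17² + 24*17) = -1381 + (-30 + 289 + 408) = -1381 + 667 = -714)
K*L = 16*(-714) = -11424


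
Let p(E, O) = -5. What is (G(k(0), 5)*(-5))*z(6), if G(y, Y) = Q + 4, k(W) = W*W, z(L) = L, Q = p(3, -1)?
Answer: 30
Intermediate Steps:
Q = -5
k(W) = W**2
G(y, Y) = -1 (G(y, Y) = -5 + 4 = -1)
(G(k(0), 5)*(-5))*z(6) = -1*(-5)*6 = 5*6 = 30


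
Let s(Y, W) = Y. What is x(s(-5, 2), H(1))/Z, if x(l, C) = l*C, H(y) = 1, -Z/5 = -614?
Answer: -1/614 ≈ -0.0016287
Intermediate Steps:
Z = 3070 (Z = -5*(-614) = 3070)
x(l, C) = C*l
x(s(-5, 2), H(1))/Z = (1*(-5))/3070 = -5*1/3070 = -1/614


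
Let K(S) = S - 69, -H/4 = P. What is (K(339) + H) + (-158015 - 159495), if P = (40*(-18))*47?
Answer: -181880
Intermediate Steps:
P = -33840 (P = -720*47 = -33840)
H = 135360 (H = -4*(-33840) = 135360)
K(S) = -69 + S
(K(339) + H) + (-158015 - 159495) = ((-69 + 339) + 135360) + (-158015 - 159495) = (270 + 135360) - 317510 = 135630 - 317510 = -181880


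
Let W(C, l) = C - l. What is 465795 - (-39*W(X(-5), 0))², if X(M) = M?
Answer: 427770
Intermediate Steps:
465795 - (-39*W(X(-5), 0))² = 465795 - (-39*(-5 - 1*0))² = 465795 - (-39*(-5 + 0))² = 465795 - (-39*(-5))² = 465795 - 1*195² = 465795 - 1*38025 = 465795 - 38025 = 427770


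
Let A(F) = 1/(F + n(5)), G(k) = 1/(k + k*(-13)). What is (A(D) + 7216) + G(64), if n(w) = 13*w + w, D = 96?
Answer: 459977005/63744 ≈ 7216.0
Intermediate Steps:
G(k) = -1/(12*k) (G(k) = 1/(k - 13*k) = 1/(-12*k) = -1/(12*k))
n(w) = 14*w
A(F) = 1/(70 + F) (A(F) = 1/(F + 14*5) = 1/(F + 70) = 1/(70 + F))
(A(D) + 7216) + G(64) = (1/(70 + 96) + 7216) - 1/12/64 = (1/166 + 7216) - 1/12*1/64 = (1/166 + 7216) - 1/768 = 1197857/166 - 1/768 = 459977005/63744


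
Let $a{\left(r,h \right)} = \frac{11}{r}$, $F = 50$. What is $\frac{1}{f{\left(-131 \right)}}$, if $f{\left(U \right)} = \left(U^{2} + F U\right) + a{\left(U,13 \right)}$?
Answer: $\frac{131}{1390030} \approx 9.4243 \cdot 10^{-5}$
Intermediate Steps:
$f{\left(U \right)} = U^{2} + \frac{11}{U} + 50 U$ ($f{\left(U \right)} = \left(U^{2} + 50 U\right) + \frac{11}{U} = U^{2} + \frac{11}{U} + 50 U$)
$\frac{1}{f{\left(-131 \right)}} = \frac{1}{\frac{1}{-131} \left(11 + \left(-131\right)^{2} \left(50 - 131\right)\right)} = \frac{1}{\left(- \frac{1}{131}\right) \left(11 + 17161 \left(-81\right)\right)} = \frac{1}{\left(- \frac{1}{131}\right) \left(11 - 1390041\right)} = \frac{1}{\left(- \frac{1}{131}\right) \left(-1390030\right)} = \frac{1}{\frac{1390030}{131}} = \frac{131}{1390030}$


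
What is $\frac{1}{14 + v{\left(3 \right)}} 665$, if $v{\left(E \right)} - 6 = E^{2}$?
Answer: $\frac{665}{29} \approx 22.931$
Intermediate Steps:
$v{\left(E \right)} = 6 + E^{2}$
$\frac{1}{14 + v{\left(3 \right)}} 665 = \frac{1}{14 + \left(6 + 3^{2}\right)} 665 = \frac{1}{14 + \left(6 + 9\right)} 665 = \frac{1}{14 + 15} \cdot 665 = \frac{1}{29} \cdot 665 = \frac{665}{29}$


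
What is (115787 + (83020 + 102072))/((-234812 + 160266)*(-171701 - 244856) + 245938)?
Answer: 100293/10350968020 ≈ 9.6892e-6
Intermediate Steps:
(115787 + (83020 + 102072))/((-234812 + 160266)*(-171701 - 244856) + 245938) = (115787 + 185092)/(-74546*(-416557) + 245938) = 300879/(31052658122 + 245938) = 300879/31052904060 = 300879*(1/31052904060) = 100293/10350968020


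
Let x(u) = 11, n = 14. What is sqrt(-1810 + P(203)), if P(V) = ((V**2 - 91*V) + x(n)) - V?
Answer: sqrt(20734) ≈ 143.99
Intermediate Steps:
P(V) = 11 + V**2 - 92*V (P(V) = ((V**2 - 91*V) + 11) - V = (11 + V**2 - 91*V) - V = 11 + V**2 - 92*V)
sqrt(-1810 + P(203)) = sqrt(-1810 + (11 + 203**2 - 92*203)) = sqrt(-1810 + (11 + 41209 - 18676)) = sqrt(-1810 + 22544) = sqrt(20734)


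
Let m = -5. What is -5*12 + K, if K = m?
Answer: -65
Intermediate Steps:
K = -5
-5*12 + K = -5*12 - 5 = -60 - 5 = -65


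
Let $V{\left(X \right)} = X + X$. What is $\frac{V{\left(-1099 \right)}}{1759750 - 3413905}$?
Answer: $\frac{2198}{1654155} \approx 0.0013288$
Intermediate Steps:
$V{\left(X \right)} = 2 X$
$\frac{V{\left(-1099 \right)}}{1759750 - 3413905} = \frac{2 \left(-1099\right)}{1759750 - 3413905} = - \frac{2198}{-1654155} = \left(-2198\right) \left(- \frac{1}{1654155}\right) = \frac{2198}{1654155}$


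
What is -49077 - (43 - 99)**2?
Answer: -52213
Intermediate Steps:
-49077 - (43 - 99)**2 = -49077 - 1*(-56)**2 = -49077 - 1*3136 = -49077 - 3136 = -52213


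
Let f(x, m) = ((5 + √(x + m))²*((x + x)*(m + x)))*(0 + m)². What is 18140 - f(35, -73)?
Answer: -184258680 + 141751400*I*√38 ≈ -1.8426e+8 + 8.7381e+8*I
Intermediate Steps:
f(x, m) = 2*x*m²*(5 + √(m + x))²*(m + x) (f(x, m) = ((5 + √(m + x))²*((2*x)*(m + x)))*m² = ((5 + √(m + x))²*(2*x*(m + x)))*m² = (2*x*(5 + √(m + x))²*(m + x))*m² = 2*x*m²*(5 + √(m + x))²*(m + x))
18140 - f(35, -73) = 18140 - 2*35*(-73)²*(5 + √(-73 + 35))²*(-73 + 35) = 18140 - 2*35*5329*(5 + √(-38))²*(-38) = 18140 - 2*35*5329*(5 + I*√38)²*(-38) = 18140 - (-14175140)*(5 + I*√38)² = 18140 + 14175140*(5 + I*√38)²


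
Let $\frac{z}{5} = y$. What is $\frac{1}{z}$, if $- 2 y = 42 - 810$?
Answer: $\frac{1}{1920} \approx 0.00052083$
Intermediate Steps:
$y = 384$ ($y = - \frac{42 - 810}{2} = \left(- \frac{1}{2}\right) \left(-768\right) = 384$)
$z = 1920$ ($z = 5 \cdot 384 = 1920$)
$\frac{1}{z} = \frac{1}{1920}$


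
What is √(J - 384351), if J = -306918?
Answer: I*√691269 ≈ 831.43*I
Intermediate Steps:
√(J - 384351) = √(-306918 - 384351) = √(-691269) = I*√691269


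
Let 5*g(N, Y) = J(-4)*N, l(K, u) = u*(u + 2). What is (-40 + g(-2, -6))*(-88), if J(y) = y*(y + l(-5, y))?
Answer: 14784/5 ≈ 2956.8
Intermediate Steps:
l(K, u) = u*(2 + u)
J(y) = y*(y + y*(2 + y))
g(N, Y) = -16*N/5 (g(N, Y) = (((-4)²*(3 - 4))*N)/5 = ((16*(-1))*N)/5 = (-16*N)/5 = -16*N/5)
(-40 + g(-2, -6))*(-88) = (-40 - 16/5*(-2))*(-88) = (-40 + 32/5)*(-88) = -168/5*(-88) = 14784/5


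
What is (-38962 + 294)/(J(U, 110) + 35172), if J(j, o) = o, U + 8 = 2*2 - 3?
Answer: -19334/17641 ≈ -1.0960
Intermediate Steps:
U = -7 (U = -8 + (2*2 - 3) = -8 + (4 - 3) = -8 + 1 = -7)
(-38962 + 294)/(J(U, 110) + 35172) = (-38962 + 294)/(110 + 35172) = -38668/35282 = -38668*1/35282 = -19334/17641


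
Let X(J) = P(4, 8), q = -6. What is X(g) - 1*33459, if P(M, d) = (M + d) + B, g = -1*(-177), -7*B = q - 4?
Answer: -234119/7 ≈ -33446.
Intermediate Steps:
B = 10/7 (B = -(-6 - 4)/7 = -1/7*(-10) = 10/7 ≈ 1.4286)
g = 177
P(M, d) = 10/7 + M + d (P(M, d) = (M + d) + 10/7 = 10/7 + M + d)
X(J) = 94/7 (X(J) = 10/7 + 4 + 8 = 94/7)
X(g) - 1*33459 = 94/7 - 1*33459 = 94/7 - 33459 = -234119/7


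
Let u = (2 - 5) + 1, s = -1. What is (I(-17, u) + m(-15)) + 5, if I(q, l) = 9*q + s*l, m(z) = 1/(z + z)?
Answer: -4381/30 ≈ -146.03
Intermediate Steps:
m(z) = 1/(2*z)
u = -2 (u = -3 + 1 = -2)
I(q, l) = -l + 9*q (I(q, l) = 9*q - l = -l + 9*q)
(I(-17, u) + m(-15)) + 5 = ((-1*(-2) + 9*(-17)) + (½)/(-15)) + 5 = ((2 - 153) + (½)*(-1/15)) + 5 = (-151 - 1/30) + 5 = -4531/30 + 5 = -4381/30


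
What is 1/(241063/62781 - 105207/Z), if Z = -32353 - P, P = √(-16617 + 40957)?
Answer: 541788828266821997/3842167136478257544 + 15358094328701*√6085/3842167136478257544 ≈ 0.14132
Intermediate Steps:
P = 2*√6085 (P = √24340 = 2*√6085 ≈ 156.01)
Z = -32353 - 2*√6085 ≈ -32509.
1/(241063/62781 - 105207/Z) = 1/(241063/62781 - 105207/(-32353 - 2*√6085))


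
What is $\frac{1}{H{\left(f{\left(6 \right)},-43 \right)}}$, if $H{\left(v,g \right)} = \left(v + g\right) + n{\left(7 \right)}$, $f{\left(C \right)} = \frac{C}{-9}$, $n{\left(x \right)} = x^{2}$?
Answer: $\frac{3}{16} \approx 0.1875$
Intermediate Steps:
$f{\left(C \right)} = - \frac{C}{9}$ ($f{\left(C \right)} = C \left(- \frac{1}{9}\right) = - \frac{C}{9}$)
$H{\left(v,g \right)} = 49 + g + v$ ($H{\left(v,g \right)} = \left(v + g\right) + 7^{2} = \left(g + v\right) + 49 = 49 + g + v$)
$\frac{1}{H{\left(f{\left(6 \right)},-43 \right)}} = \frac{1}{49 - 43 - \frac{2}{3}} = \frac{1}{\frac{16}{3}} = \frac{3}{16}$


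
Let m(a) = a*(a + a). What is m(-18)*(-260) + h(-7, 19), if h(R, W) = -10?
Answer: -168490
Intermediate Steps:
m(a) = 2*a² (m(a) = a*(2*a) = 2*a²)
m(-18)*(-260) + h(-7, 19) = (2*(-18)²)*(-260) - 10 = (2*324)*(-260) - 10 = 648*(-260) - 10 = -168480 - 10 = -168490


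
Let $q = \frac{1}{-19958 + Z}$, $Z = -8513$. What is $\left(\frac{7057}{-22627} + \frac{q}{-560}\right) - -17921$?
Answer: $\frac{6465057723124227}{360759457520} \approx 17921.0$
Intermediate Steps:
$q = - \frac{1}{28471}$ ($q = \frac{1}{-19958 - 8513} = \frac{1}{-28471} = - \frac{1}{28471} \approx -3.5123 \cdot 10^{-5}$)
$\left(\frac{7057}{-22627} + \frac{q}{-560}\right) - -17921 = \left(\frac{7057}{-22627} - \frac{1}{28471 \left(-560\right)}\right) - -17921 = \left(7057 \left(- \frac{1}{22627}\right) - - \frac{1}{15943760}\right) + 17921 = \left(- \frac{7057}{22627} + \frac{1}{15943760}\right) + 17921 = - \frac{112515091693}{360759457520} + 17921 = \frac{6465057723124227}{360759457520}$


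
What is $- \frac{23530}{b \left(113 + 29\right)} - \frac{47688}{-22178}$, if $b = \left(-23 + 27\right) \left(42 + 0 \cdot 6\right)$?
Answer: $\frac{153949147}{132269592} \approx 1.1639$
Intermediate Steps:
$b = 168$ ($b = 4 \left(42 + 0\right) = 4 \cdot 42 = 168$)
$- \frac{23530}{b \left(113 + 29\right)} - \frac{47688}{-22178} = - \frac{23530}{168 \left(113 + 29\right)} - \frac{47688}{-22178} = - \frac{23530}{168 \cdot 142} - - \frac{23844}{11089} = - \frac{23530}{23856} + \frac{23844}{11089} = \left(-23530\right) \frac{1}{23856} + \frac{23844}{11089} = - \frac{11765}{11928} + \frac{23844}{11089} = \frac{153949147}{132269592}$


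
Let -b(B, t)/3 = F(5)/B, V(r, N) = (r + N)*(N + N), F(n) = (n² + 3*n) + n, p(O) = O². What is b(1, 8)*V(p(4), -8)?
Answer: 17280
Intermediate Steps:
F(n) = n² + 4*n
V(r, N) = 2*N*(N + r) (V(r, N) = (N + r)*(2*N) = 2*N*(N + r))
b(B, t) = -135/B (b(B, t) = -3*5*(4 + 5)/B = -3*5*9/B = -135/B)
b(1, 8)*V(p(4), -8) = (-135/1)*(2*(-8)*(-8 + 4²)) = (-135*1)*(2*(-8)*(-8 + 16)) = -270*(-8)*8 = -135*(-128) = 17280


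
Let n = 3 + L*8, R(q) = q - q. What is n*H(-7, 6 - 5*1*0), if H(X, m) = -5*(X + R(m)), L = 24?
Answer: 6825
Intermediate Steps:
R(q) = 0
H(X, m) = -5*X (H(X, m) = -5*(X + 0) = -5*X)
n = 195 (n = 3 + 24*8 = 3 + 192 = 195)
n*H(-7, 6 - 5*1*0) = 195*(-5*(-7)) = 195*35 = 6825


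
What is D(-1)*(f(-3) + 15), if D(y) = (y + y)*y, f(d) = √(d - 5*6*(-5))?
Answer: 30 + 14*√3 ≈ 54.249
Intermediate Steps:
f(d) = √(150 + d) (f(d) = √(d - 30*(-5)) = √(d + 150) = √(150 + d))
D(y) = 2*y² (D(y) = (2*y)*y = 2*y²)
D(-1)*(f(-3) + 15) = (2*(-1)²)*(√(150 - 3) + 15) = (2*1)*(√147 + 15) = 2*(7*√3 + 15) = 2*(15 + 7*√3) = 30 + 14*√3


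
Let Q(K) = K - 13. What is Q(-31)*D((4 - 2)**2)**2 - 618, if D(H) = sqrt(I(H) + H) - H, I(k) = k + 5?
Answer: -1894 + 352*sqrt(13) ≈ -624.85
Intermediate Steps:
I(k) = 5 + k
Q(K) = -13 + K
D(H) = sqrt(5 + 2*H) - H (D(H) = sqrt((5 + H) + H) - H = sqrt(5 + 2*H) - H)
Q(-31)*D((4 - 2)**2)**2 - 618 = (-13 - 31)*(sqrt(5 + 2*(4 - 2)**2) - (4 - 2)**2)**2 - 618 = -44*(sqrt(5 + 2*2**2) - 1*2**2)**2 - 618 = -44*(sqrt(5 + 2*4) - 1*4)**2 - 618 = -44*(sqrt(5 + 8) - 4)**2 - 618 = -44*(sqrt(13) - 4)**2 - 618 = -44*(-4 + sqrt(13))**2 - 618 = -618 - 44*(-4 + sqrt(13))**2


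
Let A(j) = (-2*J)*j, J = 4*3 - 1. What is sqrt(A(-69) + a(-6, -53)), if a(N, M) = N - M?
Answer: sqrt(1565) ≈ 39.560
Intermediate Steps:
J = 11 (J = 12 - 1 = 11)
A(j) = -22*j (A(j) = (-2*11)*j = -22*j)
sqrt(A(-69) + a(-6, -53)) = sqrt(-22*(-69) + (-6 - 1*(-53))) = sqrt(1518 + (-6 + 53)) = sqrt(1518 + 47) = sqrt(1565)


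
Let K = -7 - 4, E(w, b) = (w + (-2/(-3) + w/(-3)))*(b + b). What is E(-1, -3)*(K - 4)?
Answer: 0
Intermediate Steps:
E(w, b) = 2*b*(2/3 + 2*w/3) (E(w, b) = (w + (-2*(-1/3) + w*(-1/3)))*(2*b) = (w + (2/3 - w/3))*(2*b) = (2/3 + 2*w/3)*(2*b) = 2*b*(2/3 + 2*w/3))
K = -11
E(-1, -3)*(K - 4) = ((4/3)*(-3)*(1 - 1))*(-11 - 4) = ((4/3)*(-3)*0)*(-15) = 0*(-15) = 0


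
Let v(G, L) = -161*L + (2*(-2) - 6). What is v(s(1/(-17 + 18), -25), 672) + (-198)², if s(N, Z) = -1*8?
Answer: -68998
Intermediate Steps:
s(N, Z) = -8
v(G, L) = -10 - 161*L (v(G, L) = -161*L + (-4 - 6) = -161*L - 10 = -10 - 161*L)
v(s(1/(-17 + 18), -25), 672) + (-198)² = (-10 - 161*672) + (-198)² = (-10 - 108192) + 39204 = -108202 + 39204 = -68998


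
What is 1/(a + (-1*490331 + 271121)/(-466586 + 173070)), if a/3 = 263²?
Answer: 146758/30453421911 ≈ 4.8191e-6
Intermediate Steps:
a = 207507 (a = 3*263² = 3*69169 = 207507)
1/(a + (-1*490331 + 271121)/(-466586 + 173070)) = 1/(207507 + (-1*490331 + 271121)/(-466586 + 173070)) = 1/(207507 + (-490331 + 271121)/(-293516)) = 1/(207507 - 219210*(-1/293516)) = 1/(207507 + 109605/146758) = 1/(30453421911/146758) = 146758/30453421911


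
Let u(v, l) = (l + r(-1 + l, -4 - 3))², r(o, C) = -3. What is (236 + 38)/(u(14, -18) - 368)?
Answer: 274/73 ≈ 3.7534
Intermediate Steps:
u(v, l) = (-3 + l)² (u(v, l) = (l - 3)² = (-3 + l)²)
(236 + 38)/(u(14, -18) - 368) = (236 + 38)/((-3 - 18)² - 368) = 274/((-21)² - 368) = 274/(441 - 368) = 274/73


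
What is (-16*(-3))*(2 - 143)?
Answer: -6768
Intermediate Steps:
(-16*(-3))*(2 - 143) = 48*(-141) = -6768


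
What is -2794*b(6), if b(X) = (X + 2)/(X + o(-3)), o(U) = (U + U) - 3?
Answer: 22352/3 ≈ 7450.7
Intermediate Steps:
o(U) = -3 + 2*U (o(U) = 2*U - 3 = -3 + 2*U)
b(X) = (2 + X)/(-9 + X) (b(X) = (X + 2)/(X + (-3 + 2*(-3))) = (2 + X)/(X + (-3 - 6)) = (2 + X)/(X - 9) = (2 + X)/(-9 + X))
-2794*b(6) = -2794*(2 + 6)/(-9 + 6) = -2794*8/(-3) = -(-2794)*8/3 = -2794*(-8/3) = 22352/3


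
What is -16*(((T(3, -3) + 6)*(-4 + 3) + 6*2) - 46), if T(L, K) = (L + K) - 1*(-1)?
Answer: 656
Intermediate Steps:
T(L, K) = 1 + K + L (T(L, K) = (K + L) + 1 = 1 + K + L)
-16*(((T(3, -3) + 6)*(-4 + 3) + 6*2) - 46) = -16*((((1 - 3 + 3) + 6)*(-4 + 3) + 6*2) - 46) = -16*(((1 + 6)*(-1) + 12) - 46) = -16*((7*(-1) + 12) - 46) = -16*((-7 + 12) - 46) = -16*(5 - 46) = -16*(-41) = 656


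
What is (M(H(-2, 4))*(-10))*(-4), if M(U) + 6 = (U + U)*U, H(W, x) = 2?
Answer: 80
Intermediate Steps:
M(U) = -6 + 2*U² (M(U) = -6 + (U + U)*U = -6 + (2*U)*U = -6 + 2*U²)
(M(H(-2, 4))*(-10))*(-4) = ((-6 + 2*2²)*(-10))*(-4) = ((-6 + 2*4)*(-10))*(-4) = ((-6 + 8)*(-10))*(-4) = (2*(-10))*(-4) = -20*(-4) = 80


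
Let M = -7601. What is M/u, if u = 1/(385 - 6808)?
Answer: 48821223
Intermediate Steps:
u = -1/6423 (u = 1/(-6423) = -1/6423 ≈ -0.00015569)
M/u = -7601/(-1/6423) = -7601*(-6423) = 48821223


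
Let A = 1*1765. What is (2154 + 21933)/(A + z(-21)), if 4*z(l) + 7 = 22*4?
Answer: 2604/193 ≈ 13.492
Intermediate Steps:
z(l) = 81/4 (z(l) = -7/4 + (22*4)/4 = -7/4 + (¼)*88 = -7/4 + 22 = 81/4)
A = 1765
(2154 + 21933)/(A + z(-21)) = (2154 + 21933)/(1765 + 81/4) = 24087/(7141/4) = 24087*(4/7141) = 2604/193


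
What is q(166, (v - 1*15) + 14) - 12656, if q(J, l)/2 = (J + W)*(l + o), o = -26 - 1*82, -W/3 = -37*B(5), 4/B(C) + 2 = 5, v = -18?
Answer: -92412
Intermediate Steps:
B(C) = 4/3 (B(C) = 4/(-2 + 5) = 4/3)
W = 148 (W = -(-111)*4/3 = -3*(-148/3) = 148)
o = -108 (o = -26 - 82 = -108)
q(J, l) = 2*(-108 + l)*(148 + J) (q(J, l) = 2*((J + 148)*(l - 108)) = 2*((148 + J)*(-108 + l)) = 2*((-108 + l)*(148 + J)) = 2*(-108 + l)*(148 + J))
q(166, (v - 1*15) + 14) - 12656 = (-31968 - 216*166 + 296*((-18 - 1*15) + 14) + 2*166*((-18 - 1*15) + 14)) - 12656 = (-31968 - 35856 + 296*((-18 - 15) + 14) + 2*166*((-18 - 15) + 14)) - 12656 = (-31968 - 35856 + 296*(-33 + 14) + 2*166*(-33 + 14)) - 12656 = (-31968 - 35856 + 296*(-19) + 2*166*(-19)) - 12656 = (-31968 - 35856 - 5624 - 6308) - 12656 = -79756 - 12656 = -92412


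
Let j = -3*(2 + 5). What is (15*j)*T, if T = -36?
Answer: 11340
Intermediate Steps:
j = -21 (j = -3*7 = -21)
(15*j)*T = (15*(-21))*(-36) = -315*(-36) = 11340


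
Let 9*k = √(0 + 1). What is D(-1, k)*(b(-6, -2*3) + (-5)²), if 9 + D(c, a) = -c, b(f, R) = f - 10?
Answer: -72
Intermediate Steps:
b(f, R) = -10 + f
k = ⅑ (k = √(0 + 1)/9 = √1/9 = (⅑)*1 = ⅑ ≈ 0.11111)
D(c, a) = -9 - c
D(-1, k)*(b(-6, -2*3) + (-5)²) = (-9 - 1*(-1))*((-10 - 6) + (-5)²) = (-9 + 1)*(-16 + 25) = -8*9 = -72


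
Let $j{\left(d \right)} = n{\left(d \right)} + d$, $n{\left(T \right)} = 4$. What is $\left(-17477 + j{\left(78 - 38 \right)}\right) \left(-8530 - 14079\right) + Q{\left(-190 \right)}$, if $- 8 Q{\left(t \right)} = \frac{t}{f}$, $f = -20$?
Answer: $\frac{6306283133}{16} \approx 3.9414 \cdot 10^{8}$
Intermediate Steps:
$j{\left(d \right)} = 4 + d$
$Q{\left(t \right)} = \frac{t}{160}$ ($Q{\left(t \right)} = - \frac{t \frac{1}{-20}}{8} = - \frac{t \left(- \frac{1}{20}\right)}{8} = - \frac{\left(- \frac{1}{20}\right) t}{8} = \frac{t}{160}$)
$\left(-17477 + j{\left(78 - 38 \right)}\right) \left(-8530 - 14079\right) + Q{\left(-190 \right)} = \left(-17477 + \left(4 + \left(78 - 38\right)\right)\right) \left(-8530 - 14079\right) + \frac{1}{160} \left(-190\right) = \left(-17477 + \left(4 + \left(78 - 38\right)\right)\right) \left(-22609\right) - \frac{19}{16} = \left(-17477 + \left(4 + 40\right)\right) \left(-22609\right) - \frac{19}{16} = \left(-17477 + 44\right) \left(-22609\right) - \frac{19}{16} = \left(-17433\right) \left(-22609\right) - \frac{19}{16} = 394142697 - \frac{19}{16} = \frac{6306283133}{16}$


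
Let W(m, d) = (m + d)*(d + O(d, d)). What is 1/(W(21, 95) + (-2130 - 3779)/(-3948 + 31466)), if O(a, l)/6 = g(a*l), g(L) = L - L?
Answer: 27518/303242451 ≈ 9.0746e-5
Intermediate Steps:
g(L) = 0
O(a, l) = 0 (O(a, l) = 6*0 = 0)
W(m, d) = d*(d + m) (W(m, d) = (m + d)*(d + 0) = (d + m)*d = d*(d + m))
1/(W(21, 95) + (-2130 - 3779)/(-3948 + 31466)) = 1/(95*(95 + 21) + (-2130 - 3779)/(-3948 + 31466)) = 1/(95*116 - 5909/27518) = 1/(11020 - 5909*1/27518) = 1/(11020 - 5909/27518) = 1/(303242451/27518) = 27518/303242451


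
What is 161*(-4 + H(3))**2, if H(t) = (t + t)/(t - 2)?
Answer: 644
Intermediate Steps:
H(t) = 2*t/(-2 + t) (H(t) = (2*t)/(-2 + t) = 2*t/(-2 + t))
161*(-4 + H(3))**2 = 161*(-4 + 2*3/(-2 + 3))**2 = 161*(-4 + 2*3/1)**2 = 161*(-4 + 2*3*1)**2 = 161*(-4 + 6)**2 = 161*2**2 = 161*4 = 644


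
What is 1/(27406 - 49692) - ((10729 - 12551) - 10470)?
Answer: 273939511/22286 ≈ 12292.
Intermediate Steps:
1/(27406 - 49692) - ((10729 - 12551) - 10470) = 1/(-22286) - (-1822 - 10470) = -1/22286 - 1*(-12292) = -1/22286 + 12292 = 273939511/22286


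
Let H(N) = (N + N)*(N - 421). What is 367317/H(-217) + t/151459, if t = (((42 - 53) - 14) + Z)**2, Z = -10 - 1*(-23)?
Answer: 65730033/49513324 ≈ 1.3275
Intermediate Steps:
Z = 13 (Z = -10 + 23 = 13)
H(N) = 2*N*(-421 + N) (H(N) = (2*N)*(-421 + N) = 2*N*(-421 + N))
t = 144 (t = (((42 - 53) - 14) + 13)**2 = ((-11 - 14) + 13)**2 = (-25 + 13)**2 = (-12)**2 = 144)
367317/H(-217) + t/151459 = 367317/((2*(-217)*(-421 - 217))) + 144/151459 = 367317/((2*(-217)*(-638))) + 144*(1/151459) = 367317/276892 + 144/151459 = 65730033/49513324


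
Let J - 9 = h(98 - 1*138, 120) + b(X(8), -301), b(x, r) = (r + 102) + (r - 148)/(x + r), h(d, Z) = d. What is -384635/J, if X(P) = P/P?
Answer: 115390500/68551 ≈ 1683.3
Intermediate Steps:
X(P) = 1
b(x, r) = 102 + r + (-148 + r)/(r + x) (b(x, r) = (102 + r) + (-148 + r)/(r + x) = 102 + r + (-148 + r)/(r + x))
J = -68551/300 (J = 9 + ((98 - 1*138) + (-148 + (-301)**2 + 102*1 + 103*(-301) - 301*1)/(-301 + 1)) = 9 + ((98 - 138) + (-148 + 90601 + 102 - 31003 - 301)/(-300)) = 9 + (-40 - 1/300*59251) = 9 + (-40 - 59251/300) = 9 - 71251/300 = -68551/300 ≈ -228.50)
-384635/J = -384635/(-68551/300) = -384635*(-300/68551) = 115390500/68551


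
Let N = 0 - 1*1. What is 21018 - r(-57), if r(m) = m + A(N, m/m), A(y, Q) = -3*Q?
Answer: 21078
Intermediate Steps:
N = -1 (N = 0 - 1 = -1)
r(m) = -3 + m (r(m) = m - 3*m/m = m - 3*1 = m - 3 = -3 + m)
21018 - r(-57) = 21018 - (-3 - 57) = 21018 - 1*(-60) = 21018 + 60 = 21078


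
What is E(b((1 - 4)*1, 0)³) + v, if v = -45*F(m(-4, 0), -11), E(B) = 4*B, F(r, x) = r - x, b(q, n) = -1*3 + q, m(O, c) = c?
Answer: -1359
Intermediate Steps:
b(q, n) = -3 + q
v = -495 (v = -45*(0 - 1*(-11)) = -45*(0 + 11) = -45*11 = -495)
E(b((1 - 4)*1, 0)³) + v = 4*(-3 + (1 - 4)*1)³ - 495 = 4*(-3 - 3*1)³ - 495 = 4*(-3 - 3)³ - 495 = 4*(-6)³ - 495 = 4*(-216) - 495 = -864 - 495 = -1359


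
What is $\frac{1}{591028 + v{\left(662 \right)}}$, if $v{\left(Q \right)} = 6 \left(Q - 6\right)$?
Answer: $\frac{1}{594964} \approx 1.6808 \cdot 10^{-6}$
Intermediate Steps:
$v{\left(Q \right)} = -36 + 6 Q$ ($v{\left(Q \right)} = 6 \left(-6 + Q\right) = -36 + 6 Q$)
$\frac{1}{591028 + v{\left(662 \right)}} = \frac{1}{591028 + \left(-36 + 6 \cdot 662\right)} = \frac{1}{591028 + \left(-36 + 3972\right)} = \frac{1}{591028 + 3936} = \frac{1}{594964}$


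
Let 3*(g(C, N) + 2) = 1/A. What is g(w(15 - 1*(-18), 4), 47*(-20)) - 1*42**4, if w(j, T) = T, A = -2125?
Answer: -19837074751/6375 ≈ -3.1117e+6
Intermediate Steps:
g(C, N) = -12751/6375 (g(C, N) = -2 + (1/3)/(-2125) = -2 + (1/3)*(-1/2125) = -2 - 1/6375 = -12751/6375)
g(w(15 - 1*(-18), 4), 47*(-20)) - 1*42**4 = -12751/6375 - 1*42**4 = -12751/6375 - 1*3111696 = -12751/6375 - 3111696 = -19837074751/6375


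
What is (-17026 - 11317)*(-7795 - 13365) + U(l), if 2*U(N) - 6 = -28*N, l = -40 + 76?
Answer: 599737379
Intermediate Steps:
l = 36
U(N) = 3 - 14*N (U(N) = 3 + (-28*N)/2 = 3 - 14*N)
(-17026 - 11317)*(-7795 - 13365) + U(l) = (-17026 - 11317)*(-7795 - 13365) + (3 - 14*36) = -28343*(-21160) + (3 - 504) = 599737880 - 501 = 599737379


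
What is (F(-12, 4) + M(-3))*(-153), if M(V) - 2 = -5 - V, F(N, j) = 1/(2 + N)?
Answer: 153/10 ≈ 15.300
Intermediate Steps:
M(V) = -3 - V (M(V) = 2 + (-5 - V) = -3 - V)
(F(-12, 4) + M(-3))*(-153) = (1/(2 - 12) + (-3 - 1*(-3)))*(-153) = (1/(-10) + (-3 + 3))*(-153) = (-⅒ + 0)*(-153) = -⅒*(-153) = 153/10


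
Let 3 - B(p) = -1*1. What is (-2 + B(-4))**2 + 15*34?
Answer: 514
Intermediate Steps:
B(p) = 4 (B(p) = 3 - (-1) = 3 - 1*(-1) = 3 + 1 = 4)
(-2 + B(-4))**2 + 15*34 = (-2 + 4)**2 + 15*34 = 2**2 + 510 = 4 + 510 = 514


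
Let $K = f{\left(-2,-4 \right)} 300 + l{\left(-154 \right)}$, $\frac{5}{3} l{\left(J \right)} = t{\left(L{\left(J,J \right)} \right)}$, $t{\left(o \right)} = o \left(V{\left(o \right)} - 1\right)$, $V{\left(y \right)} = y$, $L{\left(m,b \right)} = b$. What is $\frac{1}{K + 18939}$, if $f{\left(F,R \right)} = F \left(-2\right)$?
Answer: $\frac{1}{34461} \approx 2.9018 \cdot 10^{-5}$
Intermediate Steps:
$f{\left(F,R \right)} = - 2 F$
$t{\left(o \right)} = o \left(-1 + o\right)$ ($t{\left(o \right)} = o \left(o - 1\right) = o \left(-1 + o\right)$)
$l{\left(J \right)} = \frac{3 J \left(-1 + J\right)}{5}$
$K = 15522$ ($K = \left(-2\right) \left(-2\right) 300 + \frac{3}{5} \left(-154\right) \left(-1 - 154\right) = 4 \cdot 300 + \frac{3}{5} \left(-154\right) \left(-155\right) = 1200 + 14322 = 15522$)
$\frac{1}{K + 18939} = \frac{1}{15522 + 18939} = \frac{1}{34461}$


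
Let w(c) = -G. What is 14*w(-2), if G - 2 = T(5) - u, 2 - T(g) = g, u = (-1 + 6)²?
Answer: 364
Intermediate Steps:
u = 25 (u = 5² = 25)
T(g) = 2 - g
G = -26 (G = 2 + ((2 - 1*5) - 1*25) = 2 + ((2 - 5) - 25) = 2 + (-3 - 25) = 2 - 28 = -26)
w(c) = 26 (w(c) = -1*(-26) = 26)
14*w(-2) = 14*26 = 364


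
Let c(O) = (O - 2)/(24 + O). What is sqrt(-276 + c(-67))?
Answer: 3*I*sqrt(56373)/43 ≈ 16.565*I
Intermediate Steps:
c(O) = (-2 + O)/(24 + O)
sqrt(-276 + c(-67)) = sqrt(-276 + (-2 - 67)/(24 - 67)) = sqrt(-276 - 69/(-43)) = sqrt(-276 - 1/43*(-69)) = sqrt(-276 + 69/43) = sqrt(-11799/43) = 3*I*sqrt(56373)/43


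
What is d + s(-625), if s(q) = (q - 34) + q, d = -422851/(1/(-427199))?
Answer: 180641523065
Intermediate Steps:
d = 180641524349 (d = -422851/(-1/427199) = -422851*(-427199) = 180641524349)
s(q) = -34 + 2*q (s(q) = (-34 + q) + q = -34 + 2*q)
d + s(-625) = 180641524349 + (-34 + 2*(-625)) = 180641524349 + (-34 - 1250) = 180641524349 - 1284 = 180641523065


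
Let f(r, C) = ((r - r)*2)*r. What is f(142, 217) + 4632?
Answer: 4632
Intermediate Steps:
f(r, C) = 0 (f(r, C) = (0*2)*r = 0*r = 0)
f(142, 217) + 4632 = 0 + 4632 = 4632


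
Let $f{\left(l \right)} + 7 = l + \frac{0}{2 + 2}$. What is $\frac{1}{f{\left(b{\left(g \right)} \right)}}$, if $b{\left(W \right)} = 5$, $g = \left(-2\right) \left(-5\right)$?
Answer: $- \frac{1}{2} \approx -0.5$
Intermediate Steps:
$g = 10$
$f{\left(l \right)} = -7 + l$ ($f{\left(l \right)} = -7 + \left(l + \frac{0}{2 + 2}\right) = -7 + \left(l + \frac{0}{4}\right) = -7 + \left(l + 0 \cdot \frac{1}{4}\right) = -7 + \left(l + 0\right) = -7 + l$)
$\frac{1}{f{\left(b{\left(g \right)} \right)}} = \frac{1}{-7 + 5} = \frac{1}{-2} = - \frac{1}{2}$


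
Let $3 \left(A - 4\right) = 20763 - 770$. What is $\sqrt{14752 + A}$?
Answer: $\frac{\sqrt{192783}}{3} \approx 146.36$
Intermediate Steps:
$A = \frac{20005}{3}$ ($A = 4 + \frac{20763 - 770}{3} = 4 + \frac{1}{3} \cdot 19993 = 4 + \frac{19993}{3} = \frac{20005}{3} \approx 6668.3$)
$\sqrt{14752 + A} = \sqrt{14752 + \frac{20005}{3}} = \sqrt{\frac{64261}{3}} = \frac{\sqrt{192783}}{3}$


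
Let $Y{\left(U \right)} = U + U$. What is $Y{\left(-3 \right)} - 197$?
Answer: $-203$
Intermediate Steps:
$Y{\left(U \right)} = 2 U$
$Y{\left(-3 \right)} - 197 = 2 \left(-3\right) - 197 = -6 - 197 = -203$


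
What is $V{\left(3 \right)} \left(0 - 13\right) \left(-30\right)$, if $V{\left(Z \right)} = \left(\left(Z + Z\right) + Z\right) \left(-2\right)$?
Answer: $-7020$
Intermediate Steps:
$V{\left(Z \right)} = - 6 Z$ ($V{\left(Z \right)} = \left(2 Z + Z\right) \left(-2\right) = 3 Z \left(-2\right) = - 6 Z$)
$V{\left(3 \right)} \left(0 - 13\right) \left(-30\right) = \left(-6\right) 3 \left(0 - 13\right) \left(-30\right) = \left(-18\right) \left(-13\right) \left(-30\right) = 234 \left(-30\right) = -7020$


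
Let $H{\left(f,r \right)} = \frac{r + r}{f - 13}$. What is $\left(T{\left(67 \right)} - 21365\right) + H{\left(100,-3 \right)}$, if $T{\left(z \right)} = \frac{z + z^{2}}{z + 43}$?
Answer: $- \frac{34011223}{1595} \approx -21324.0$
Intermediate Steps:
$H{\left(f,r \right)} = \frac{2 r}{-13 + f}$
$T{\left(z \right)} = \frac{z + z^{2}}{43 + z}$
$\left(T{\left(67 \right)} - 21365\right) + H{\left(100,-3 \right)} = \left(\frac{67 \left(1 + 67\right)}{43 + 67} - 21365\right) + 2 \left(-3\right) \frac{1}{-13 + 100} = \left(67 \cdot \frac{1}{110} \cdot 68 - 21365\right) + 2 \left(-3\right) \frac{1}{87} = \left(\frac{2278}{55} - 21365\right) - \frac{2}{29} = - \frac{1172797}{55} - \frac{2}{29} = - \frac{34011223}{1595}$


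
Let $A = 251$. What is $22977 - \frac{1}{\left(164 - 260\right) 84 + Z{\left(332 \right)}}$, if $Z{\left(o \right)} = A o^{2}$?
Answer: $\frac{635501542319}{27658160} \approx 22977.0$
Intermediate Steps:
$Z{\left(o \right)} = 251 o^{2}$
$22977 - \frac{1}{\left(164 - 260\right) 84 + Z{\left(332 \right)}} = 22977 - \frac{1}{\left(164 - 260\right) 84 + 251 \cdot 332^{2}} = 22977 - \frac{1}{\left(-96\right) 84 + 251 \cdot 110224} = 22977 - \frac{1}{-8064 + 27666224} = 22977 - \frac{1}{27658160} = \frac{635501542319}{27658160}$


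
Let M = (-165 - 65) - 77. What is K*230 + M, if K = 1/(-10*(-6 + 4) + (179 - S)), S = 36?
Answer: -49811/163 ≈ -305.59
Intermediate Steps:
K = 1/163 (K = 1/(-10*(-6 + 4) + (179 - 1*36)) = 1/(-10*(-2) + (179 - 36)) = 1/(20 + 143) = 1/163 ≈ 0.0061350)
M = -307 (M = -230 - 77 = -307)
K*230 + M = (1/163)*230 - 307 = 230/163 - 307 = -49811/163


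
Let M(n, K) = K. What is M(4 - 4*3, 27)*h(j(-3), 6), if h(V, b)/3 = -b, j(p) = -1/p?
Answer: -486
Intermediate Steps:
h(V, b) = -3*b (h(V, b) = 3*(-b) = -3*b)
M(4 - 4*3, 27)*h(j(-3), 6) = 27*(-3*6) = 27*(-18) = -486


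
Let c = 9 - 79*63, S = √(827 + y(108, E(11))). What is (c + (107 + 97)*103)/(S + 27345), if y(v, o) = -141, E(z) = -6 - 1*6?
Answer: 438723180/747748339 - 112308*√14/747748339 ≈ 0.58616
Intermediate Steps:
E(z) = -12 (E(z) = -6 - 6 = -12)
S = 7*√14 (S = √(827 - 141) = √686 = 7*√14 ≈ 26.192)
c = -4968 (c = 9 - 4977 = -4968)
(c + (107 + 97)*103)/(S + 27345) = (-4968 + (107 + 97)*103)/(7*√14 + 27345) = (-4968 + 204*103)/(27345 + 7*√14) = (-4968 + 21012)/(27345 + 7*√14) = 16044/(27345 + 7*√14)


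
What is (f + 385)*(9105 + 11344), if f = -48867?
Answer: -991408418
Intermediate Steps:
(f + 385)*(9105 + 11344) = (-48867 + 385)*(9105 + 11344) = -48482*20449 = -991408418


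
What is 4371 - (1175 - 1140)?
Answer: 4336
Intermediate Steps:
4371 - (1175 - 1140) = 4371 - 1*35 = 4371 - 35 = 4336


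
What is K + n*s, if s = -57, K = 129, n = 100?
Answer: -5571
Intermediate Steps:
K + n*s = 129 + 100*(-57) = 129 - 5700 = -5571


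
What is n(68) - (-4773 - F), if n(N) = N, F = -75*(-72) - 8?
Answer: 10233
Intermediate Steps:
F = 5392 (F = 5400 - 8 = 5392)
n(68) - (-4773 - F) = 68 - (-4773 - 1*5392) = 68 - (-4773 - 5392) = 68 - 1*(-10165) = 68 + 10165 = 10233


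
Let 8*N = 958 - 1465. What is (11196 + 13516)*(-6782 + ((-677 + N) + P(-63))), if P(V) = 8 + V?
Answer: -187252091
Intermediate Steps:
N = -507/8 (N = (958 - 1465)/8 = (⅛)*(-507) = -507/8 ≈ -63.375)
(11196 + 13516)*(-6782 + ((-677 + N) + P(-63))) = (11196 + 13516)*(-6782 + ((-677 - 507/8) + (8 - 63))) = 24712*(-6782 + (-5923/8 - 55)) = 24712*(-6782 - 6363/8) = 24712*(-60619/8) = -187252091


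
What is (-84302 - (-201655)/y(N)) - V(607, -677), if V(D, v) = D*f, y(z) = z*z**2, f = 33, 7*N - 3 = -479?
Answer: -32805835511/314432 ≈ -1.0433e+5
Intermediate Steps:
N = -68 (N = 3/7 + (1/7)*(-479) = 3/7 - 479/7 = -68)
y(z) = z**3
V(D, v) = 33*D (V(D, v) = D*33 = 33*D)
(-84302 - (-201655)/y(N)) - V(607, -677) = (-84302 - (-201655)/((-68)**3)) - 33*607 = (-84302 - (-201655)/(-314432)) - 1*20031 = (-84302 - (-201655)*(-1)/314432) - 20031 = (-84302 - 1*201655/314432) - 20031 = (-84302 - 201655/314432) - 20031 = -26507448119/314432 - 20031 = -32805835511/314432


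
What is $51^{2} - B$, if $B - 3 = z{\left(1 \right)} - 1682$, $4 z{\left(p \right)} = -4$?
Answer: $4281$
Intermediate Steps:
$z{\left(p \right)} = -1$ ($z{\left(p \right)} = \frac{1}{4} \left(-4\right) = -1$)
$B = -1680$ ($B = 3 - 1683 = -1680$)
$51^{2} - B = 51^{2} - -1680 = 2601 + 1680 = 4281$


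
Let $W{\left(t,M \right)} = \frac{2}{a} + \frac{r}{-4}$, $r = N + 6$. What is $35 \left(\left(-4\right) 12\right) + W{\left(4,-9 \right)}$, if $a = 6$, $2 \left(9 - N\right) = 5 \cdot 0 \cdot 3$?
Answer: $- \frac{20201}{12} \approx -1683.4$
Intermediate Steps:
$N = 9$ ($N = 9 - \frac{5 \cdot 0 \cdot 3}{2} = 9 - \frac{0 \cdot 3}{2} = 9 - 0 = 9 + 0 = 9$)
$r = 15$ ($r = 9 + 6 = 15$)
$W{\left(t,M \right)} = - \frac{41}{12}$ ($W{\left(t,M \right)} = \frac{2}{6} + \frac{15}{-4} = 2 \cdot \frac{1}{6} + 15 \left(- \frac{1}{4}\right) = \frac{1}{3} - \frac{15}{4} = - \frac{41}{12}$)
$35 \left(\left(-4\right) 12\right) + W{\left(4,-9 \right)} = 35 \left(\left(-4\right) 12\right) - \frac{41}{12} = 35 \left(-48\right) - \frac{41}{12} = -1680 - \frac{41}{12} = - \frac{20201}{12}$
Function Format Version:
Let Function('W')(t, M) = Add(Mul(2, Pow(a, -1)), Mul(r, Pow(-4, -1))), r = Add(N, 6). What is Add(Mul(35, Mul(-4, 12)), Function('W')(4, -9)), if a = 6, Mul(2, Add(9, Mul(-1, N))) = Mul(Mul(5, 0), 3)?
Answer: Rational(-20201, 12) ≈ -1683.4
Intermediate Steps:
N = 9 (N = Add(9, Mul(Rational(-1, 2), Mul(Mul(5, 0), 3))) = Add(9, Mul(Rational(-1, 2), Mul(0, 3))) = Add(9, Mul(Rational(-1, 2), 0)) = Add(9, 0) = 9)
r = 15 (r = Add(9, 6) = 15)
Function('W')(t, M) = Rational(-41, 12) (Function('W')(t, M) = Add(Mul(2, Pow(6, -1)), Mul(15, Pow(-4, -1))) = Add(Mul(2, Rational(1, 6)), Mul(15, Rational(-1, 4))) = Add(Rational(1, 3), Rational(-15, 4)) = Rational(-41, 12))
Add(Mul(35, Mul(-4, 12)), Function('W')(4, -9)) = Add(Mul(35, Mul(-4, 12)), Rational(-41, 12)) = Add(Mul(35, -48), Rational(-41, 12)) = Add(-1680, Rational(-41, 12)) = Rational(-20201, 12)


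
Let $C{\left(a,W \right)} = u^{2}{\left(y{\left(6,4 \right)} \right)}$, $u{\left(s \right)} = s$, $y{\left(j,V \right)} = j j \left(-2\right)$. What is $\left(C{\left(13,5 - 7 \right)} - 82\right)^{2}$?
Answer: $26030404$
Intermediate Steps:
$y{\left(j,V \right)} = - 2 j^{2}$ ($y{\left(j,V \right)} = j^{2} \left(-2\right) = - 2 j^{2}$)
$C{\left(a,W \right)} = 5184$ ($C{\left(a,W \right)} = \left(- 2 \cdot 6^{2}\right)^{2} = \left(\left(-2\right) 36\right)^{2} = \left(-72\right)^{2} = 5184$)
$\left(C{\left(13,5 - 7 \right)} - 82\right)^{2} = \left(5184 - 82\right)^{2} = 5102^{2} = 26030404$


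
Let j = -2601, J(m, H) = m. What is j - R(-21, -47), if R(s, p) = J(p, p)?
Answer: -2554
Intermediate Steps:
R(s, p) = p
j - R(-21, -47) = -2601 - 1*(-47) = -2601 + 47 = -2554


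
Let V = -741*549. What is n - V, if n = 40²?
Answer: 408409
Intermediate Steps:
n = 1600
V = -406809
n - V = 1600 - 1*(-406809) = 1600 + 406809 = 408409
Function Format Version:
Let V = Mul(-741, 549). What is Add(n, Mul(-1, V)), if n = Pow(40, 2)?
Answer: 408409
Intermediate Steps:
n = 1600
V = -406809
Add(n, Mul(-1, V)) = Add(1600, Mul(-1, -406809)) = Add(1600, 406809) = 408409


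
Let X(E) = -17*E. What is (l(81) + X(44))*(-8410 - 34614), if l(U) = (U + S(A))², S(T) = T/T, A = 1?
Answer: -257111424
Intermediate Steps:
S(T) = 1
l(U) = (1 + U)² (l(U) = (U + 1)² = (1 + U)²)
(l(81) + X(44))*(-8410 - 34614) = ((1 + 81)² - 17*44)*(-8410 - 34614) = (82² - 748)*(-43024) = (6724 - 748)*(-43024) = 5976*(-43024) = -257111424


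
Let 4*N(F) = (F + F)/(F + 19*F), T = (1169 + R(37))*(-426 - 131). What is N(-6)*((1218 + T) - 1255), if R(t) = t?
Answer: -671779/40 ≈ -16794.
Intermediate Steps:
T = -671742 (T = (1169 + 37)*(-426 - 131) = 1206*(-557) = -671742)
N(F) = 1/40 (N(F) = ((F + F)/(F + 19*F))/4 = ((2*F)/((20*F)))/4 = ((2*F)*(1/(20*F)))/4 = (1/4)*(1/10) = 1/40)
N(-6)*((1218 + T) - 1255) = ((1218 - 671742) - 1255)/40 = (-670524 - 1255)/40 = (1/40)*(-671779) = -671779/40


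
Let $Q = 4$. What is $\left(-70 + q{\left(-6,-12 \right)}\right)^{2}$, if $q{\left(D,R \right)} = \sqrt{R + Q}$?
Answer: $4892 - 280 i \sqrt{2} \approx 4892.0 - 395.98 i$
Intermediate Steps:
$q{\left(D,R \right)} = \sqrt{4 + R}$ ($q{\left(D,R \right)} = \sqrt{R + 4} = \sqrt{4 + R}$)
$\left(-70 + q{\left(-6,-12 \right)}\right)^{2} = \left(-70 + \sqrt{4 - 12}\right)^{2} = \left(-70 + \sqrt{-8}\right)^{2} = \left(-70 + 2 i \sqrt{2}\right)^{2}$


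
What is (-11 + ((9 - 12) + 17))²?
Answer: 9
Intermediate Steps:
(-11 + ((9 - 12) + 17))² = (-11 + (-3 + 17))² = (-11 + 14)² = 3² = 9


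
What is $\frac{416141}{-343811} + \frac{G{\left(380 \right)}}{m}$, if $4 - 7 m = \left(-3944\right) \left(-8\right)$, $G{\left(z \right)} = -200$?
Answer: $- \frac{3161770217}{2711637357} \approx -1.166$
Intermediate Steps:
$m = - \frac{31548}{7}$ ($m = \frac{4}{7} - \frac{\left(-3944\right) \left(-8\right)}{7} = \frac{4}{7} - \frac{31552}{7} = - \frac{31548}{7} \approx -4506.9$)
$\frac{416141}{-343811} + \frac{G{\left(380 \right)}}{m} = \frac{416141}{-343811} - \frac{200}{- \frac{31548}{7}} = 416141 \left(- \frac{1}{343811}\right) - - \frac{350}{7887} = - \frac{416141}{343811} + \frac{350}{7887} = - \frac{3161770217}{2711637357}$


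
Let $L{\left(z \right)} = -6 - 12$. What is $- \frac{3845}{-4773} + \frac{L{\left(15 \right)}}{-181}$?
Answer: $\frac{781859}{863913} \approx 0.90502$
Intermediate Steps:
$L{\left(z \right)} = -18$ ($L{\left(z \right)} = -6 - 12 = -18$)
$- \frac{3845}{-4773} + \frac{L{\left(15 \right)}}{-181} = - \frac{3845}{-4773} - \frac{18}{-181} = \left(-3845\right) \left(- \frac{1}{4773}\right) - - \frac{18}{181} = \frac{3845}{4773} + \frac{18}{181} = \frac{781859}{863913}$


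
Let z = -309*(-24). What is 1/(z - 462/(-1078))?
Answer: 7/51915 ≈ 0.00013484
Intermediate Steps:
z = 7416
1/(z - 462/(-1078)) = 1/(7416 - 462/(-1078)) = 1/(7416 - 462*(-1/1078)) = 1/(7416 + 3/7) = 1/(51915/7) = 7/51915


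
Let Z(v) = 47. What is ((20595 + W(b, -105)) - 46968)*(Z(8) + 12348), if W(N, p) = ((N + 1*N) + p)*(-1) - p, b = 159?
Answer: -328231995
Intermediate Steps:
W(N, p) = -2*N - 2*p (W(N, p) = ((N + N) + p)*(-1) - p = (2*N + p)*(-1) - p = (p + 2*N)*(-1) - p = (-p - 2*N) - p = -2*N - 2*p)
((20595 + W(b, -105)) - 46968)*(Z(8) + 12348) = ((20595 + (-2*159 - 2*(-105))) - 46968)*(47 + 12348) = ((20595 + (-318 + 210)) - 46968)*12395 = ((20595 - 108) - 46968)*12395 = (20487 - 46968)*12395 = -26481*12395 = -328231995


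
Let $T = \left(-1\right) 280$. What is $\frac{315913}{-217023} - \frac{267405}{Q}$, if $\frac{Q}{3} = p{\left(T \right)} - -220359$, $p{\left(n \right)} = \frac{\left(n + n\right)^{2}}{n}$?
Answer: $- \frac{88604795312}{47579905497} \approx -1.8622$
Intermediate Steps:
$T = -280$
$p{\left(n \right)} = 4 n$ ($p{\left(n \right)} = \frac{\left(2 n\right)^{2}}{n} = \frac{4 n^{2}}{n} = 4 n$)
$Q = 657717$ ($Q = 3 \left(4 \left(-280\right) - -220359\right) = 3 \left(-1120 + 220359\right) = 3 \cdot 219239 = 657717$)
$\frac{315913}{-217023} - \frac{267405}{Q} = \frac{315913}{-217023} - \frac{267405}{657717} = 315913 \left(- \frac{1}{217023}\right) - \frac{89135}{219239} = - \frac{315913}{217023} - \frac{89135}{219239} = - \frac{88604795312}{47579905497}$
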